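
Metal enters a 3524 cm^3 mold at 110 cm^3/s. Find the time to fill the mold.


Formula: t_fill = V_mold / Q_flow
t = 3524 cm^3 / 110 cm^3/s = 32.0364 s


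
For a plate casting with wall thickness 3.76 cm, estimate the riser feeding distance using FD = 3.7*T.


Formula: FD = 3.7 * T  (riser feeding-distance rule)
FD = 3.7 * 3.76 cm = 13.9120 cm

13.9120 cm


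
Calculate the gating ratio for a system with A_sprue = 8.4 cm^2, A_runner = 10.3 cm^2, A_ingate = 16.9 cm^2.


Sprue:Runner:Ingate = 1 : 10.3/8.4 : 16.9/8.4 = 1:1.23:2.01

Answer: 1:1.23:2.01


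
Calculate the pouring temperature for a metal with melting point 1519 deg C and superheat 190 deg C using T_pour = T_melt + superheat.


Formula: T_pour = T_melt + Superheat
T_pour = 1519 + 190 = 1709 deg C

1709 deg C


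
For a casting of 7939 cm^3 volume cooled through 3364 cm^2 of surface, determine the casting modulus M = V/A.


Formula: Casting Modulus M = V / A
M = 7939 cm^3 / 3364 cm^2 = 2.3600 cm

Answer: 2.3600 cm


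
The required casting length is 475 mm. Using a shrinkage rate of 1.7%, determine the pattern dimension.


Formula: L_pattern = L_casting * (1 + shrinkage_rate/100)
Shrinkage factor = 1 + 1.7/100 = 1.017
L_pattern = 475 mm * 1.017 = 483.0750 mm

483.0750 mm


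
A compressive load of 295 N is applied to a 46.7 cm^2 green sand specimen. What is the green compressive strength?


Formula: Compressive Strength = Force / Area
Strength = 295 N / 46.7 cm^2 = 6.3169 N/cm^2

Answer: 6.3169 N/cm^2


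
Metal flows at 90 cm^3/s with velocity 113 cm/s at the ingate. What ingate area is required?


Formula: A_ingate = Q / v  (continuity equation)
A = 90 cm^3/s / 113 cm/s = 0.7965 cm^2


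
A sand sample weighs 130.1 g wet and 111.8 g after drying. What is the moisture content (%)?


Formula: MC = (W_wet - W_dry) / W_wet * 100
Water mass = 130.1 - 111.8 = 18.3 g
MC = 18.3 / 130.1 * 100 = 14.0661%

Answer: 14.0661%


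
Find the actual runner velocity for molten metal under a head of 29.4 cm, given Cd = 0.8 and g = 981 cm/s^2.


Formula: v = Cd * sqrt(2 * g * h)  (Torricelli with discharge coefficient)
2*g*h = 2 * 981 * 29.4 = 57682.8 cm^2/s^2
sqrt(57682.8) = 240.17244 cm/s
v = 0.8 * 240.17244 = 192.1380 cm/s

Answer: 192.1380 cm/s


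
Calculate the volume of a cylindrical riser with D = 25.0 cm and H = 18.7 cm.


Formula: V = pi * (D/2)^2 * H  (cylinder volume)
Radius = D/2 = 25.0/2 = 12.5 cm
V = pi * 12.5^2 * 18.7 = 9179.3410 cm^3

Final answer: 9179.3410 cm^3


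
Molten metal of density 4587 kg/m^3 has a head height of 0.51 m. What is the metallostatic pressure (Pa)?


Formula: P = rho * g * h
rho * g = 4587 * 9.81 = 44998.47 N/m^3
P = 44998.47 * 0.51 = 22949.2197 Pa

22949.2197 Pa


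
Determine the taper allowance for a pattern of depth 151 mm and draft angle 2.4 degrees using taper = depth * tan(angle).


Formula: taper = depth * tan(draft_angle)
tan(2.4 deg) = 0.0419124
taper = 151 mm * 0.0419124 = 6.3288 mm

6.3288 mm


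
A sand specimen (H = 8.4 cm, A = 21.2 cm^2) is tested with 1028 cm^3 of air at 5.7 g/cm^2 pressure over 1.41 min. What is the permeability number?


Formula: Permeability Number P = (V * H) / (p * A * t)
Numerator: V * H = 1028 * 8.4 = 8635.2
Denominator: p * A * t = 5.7 * 21.2 * 1.41 = 170.3844
P = 8635.2 / 170.3844 = 50.6807

Answer: 50.6807


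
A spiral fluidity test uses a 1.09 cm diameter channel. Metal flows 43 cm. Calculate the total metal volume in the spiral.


Formula: V = pi * (d/2)^2 * L  (cylinder volume)
Radius = 1.09/2 = 0.545 cm
V = pi * 0.545^2 * 43 = 40.1247 cm^3

Answer: 40.1247 cm^3


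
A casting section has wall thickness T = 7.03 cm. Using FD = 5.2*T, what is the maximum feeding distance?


Formula: FD = 5.2 * T  (riser feeding-distance rule)
FD = 5.2 * 7.03 cm = 36.5560 cm


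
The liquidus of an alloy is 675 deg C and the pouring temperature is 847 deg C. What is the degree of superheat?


Formula: Superheat = T_pour - T_melt
Superheat = 847 - 675 = 172 deg C


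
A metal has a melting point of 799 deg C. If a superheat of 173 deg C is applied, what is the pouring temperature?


Formula: T_pour = T_melt + Superheat
T_pour = 799 + 173 = 972 deg C

Answer: 972 deg C


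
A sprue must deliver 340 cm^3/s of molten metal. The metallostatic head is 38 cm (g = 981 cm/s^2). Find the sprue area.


Formula: v = sqrt(2*g*h), A = Q/v
Velocity: v = sqrt(2 * 981 * 38) = sqrt(74556) = 273.0494 cm/s
Sprue area: A = Q / v = 340 / 273.0494 = 1.2452 cm^2

1.2452 cm^2


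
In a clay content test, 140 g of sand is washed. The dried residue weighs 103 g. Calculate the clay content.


Formula: Clay% = (W_total - W_washed) / W_total * 100
Clay mass = 140 - 103 = 37 g
Clay% = 37 / 140 * 100 = 26.4286%

Answer: 26.4286%


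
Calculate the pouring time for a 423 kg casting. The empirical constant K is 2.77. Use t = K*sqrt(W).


Formula: t = K * sqrt(W)
sqrt(W) = sqrt(423) = 20.56696
t = 2.77 * 20.56696 = 56.9705 s

Final answer: 56.9705 s


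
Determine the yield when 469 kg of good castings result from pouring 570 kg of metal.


Formula: Casting Yield = (W_good / W_total) * 100
Yield = (469 kg / 570 kg) * 100 = 82.2807%

Final answer: 82.2807%


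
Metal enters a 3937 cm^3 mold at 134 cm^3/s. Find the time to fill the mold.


Formula: t_fill = V_mold / Q_flow
t = 3937 cm^3 / 134 cm^3/s = 29.3806 s

Answer: 29.3806 s


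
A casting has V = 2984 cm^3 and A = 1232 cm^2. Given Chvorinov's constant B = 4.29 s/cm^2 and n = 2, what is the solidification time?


Formula: t_s = B * (V/A)^n  (Chvorinov's rule, n=2)
Modulus M = V/A = 2984/1232 = 2.422078 cm
M^2 = 2.422078^2 = 5.866462 cm^2
t_s = 4.29 * 5.866462 = 25.1671 s


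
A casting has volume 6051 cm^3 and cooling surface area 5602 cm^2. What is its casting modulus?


Formula: Casting Modulus M = V / A
M = 6051 cm^3 / 5602 cm^2 = 1.0801 cm

1.0801 cm


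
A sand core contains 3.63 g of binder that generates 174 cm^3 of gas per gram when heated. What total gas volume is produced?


Formula: V_gas = W_binder * gas_evolution_rate
V = 3.63 g * 174 cm^3/g = 631.6200 cm^3

Answer: 631.6200 cm^3


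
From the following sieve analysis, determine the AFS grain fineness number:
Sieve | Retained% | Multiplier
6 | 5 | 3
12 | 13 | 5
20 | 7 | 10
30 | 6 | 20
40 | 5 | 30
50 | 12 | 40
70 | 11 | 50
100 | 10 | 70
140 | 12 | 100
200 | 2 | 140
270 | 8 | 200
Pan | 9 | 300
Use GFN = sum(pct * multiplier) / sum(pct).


Formula: GFN = sum(pct * multiplier) / sum(pct)
sum(pct * multiplier) = 7930
sum(pct) = 100
GFN = 7930 / 100 = 79.30

79.30


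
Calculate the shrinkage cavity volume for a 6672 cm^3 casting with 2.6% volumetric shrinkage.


Formula: V_shrink = V_casting * shrinkage_pct / 100
V_shrink = 6672 cm^3 * 2.6 / 100 = 173.4720 cm^3

Final answer: 173.4720 cm^3


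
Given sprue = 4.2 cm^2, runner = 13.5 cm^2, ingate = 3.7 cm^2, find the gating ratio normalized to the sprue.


Sprue:Runner:Ingate = 1 : 13.5/4.2 : 3.7/4.2 = 1:3.21:0.88

Answer: 1:3.21:0.88


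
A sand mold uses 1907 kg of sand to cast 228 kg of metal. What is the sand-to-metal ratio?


Formula: Sand-to-Metal Ratio = W_sand / W_metal
Ratio = 1907 kg / 228 kg = 8.3640

Final answer: 8.3640


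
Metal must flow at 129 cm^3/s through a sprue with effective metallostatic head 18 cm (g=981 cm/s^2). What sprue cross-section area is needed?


Formula: v = sqrt(2*g*h), A = Q/v
Velocity: v = sqrt(2 * 981 * 18) = sqrt(35316) = 187.9255 cm/s
Sprue area: A = Q / v = 129 / 187.9255 = 0.6864 cm^2


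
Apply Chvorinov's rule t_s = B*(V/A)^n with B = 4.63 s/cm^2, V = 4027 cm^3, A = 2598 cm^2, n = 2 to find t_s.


Formula: t_s = B * (V/A)^n  (Chvorinov's rule, n=2)
Modulus M = V/A = 4027/2598 = 1.550038 cm
M^2 = 1.550038^2 = 2.402618 cm^2
t_s = 4.63 * 2.402618 = 11.1241 s

Final answer: 11.1241 s


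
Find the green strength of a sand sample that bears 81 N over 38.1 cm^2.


Formula: Compressive Strength = Force / Area
Strength = 81 N / 38.1 cm^2 = 2.1260 N/cm^2

Final answer: 2.1260 N/cm^2


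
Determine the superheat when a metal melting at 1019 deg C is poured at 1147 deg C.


Formula: Superheat = T_pour - T_melt
Superheat = 1147 - 1019 = 128 deg C

Answer: 128 deg C


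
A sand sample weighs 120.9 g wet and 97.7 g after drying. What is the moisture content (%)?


Formula: MC = (W_wet - W_dry) / W_wet * 100
Water mass = 120.9 - 97.7 = 23.2 g
MC = 23.2 / 120.9 * 100 = 19.1894%


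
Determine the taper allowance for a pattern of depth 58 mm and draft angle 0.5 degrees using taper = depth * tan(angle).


Formula: taper = depth * tan(draft_angle)
tan(0.5 deg) = 0.0087269
taper = 58 mm * 0.0087269 = 0.5062 mm


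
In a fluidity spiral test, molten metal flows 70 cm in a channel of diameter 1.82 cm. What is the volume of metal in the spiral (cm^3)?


Formula: V = pi * (d/2)^2 * L  (cylinder volume)
Radius = 1.82/2 = 0.91 cm
V = pi * 0.91^2 * 70 = 182.1087 cm^3

Final answer: 182.1087 cm^3


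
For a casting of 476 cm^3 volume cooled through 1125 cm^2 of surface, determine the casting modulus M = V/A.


Formula: Casting Modulus M = V / A
M = 476 cm^3 / 1125 cm^2 = 0.4231 cm

0.4231 cm


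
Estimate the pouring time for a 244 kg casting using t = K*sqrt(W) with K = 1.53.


Formula: t = K * sqrt(W)
sqrt(W) = sqrt(244) = 15.62050
t = 1.53 * 15.62050 = 23.8994 s

Final answer: 23.8994 s


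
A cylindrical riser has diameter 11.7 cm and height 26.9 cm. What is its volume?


Formula: V = pi * (D/2)^2 * H  (cylinder volume)
Radius = D/2 = 11.7/2 = 5.85 cm
V = pi * 5.85^2 * 26.9 = 2892.1039 cm^3

Answer: 2892.1039 cm^3


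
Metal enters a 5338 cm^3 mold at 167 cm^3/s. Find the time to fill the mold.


Formula: t_fill = V_mold / Q_flow
t = 5338 cm^3 / 167 cm^3/s = 31.9641 s

Answer: 31.9641 s


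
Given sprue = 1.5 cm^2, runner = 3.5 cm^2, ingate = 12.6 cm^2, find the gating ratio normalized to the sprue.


Sprue:Runner:Ingate = 1 : 3.5/1.5 : 12.6/1.5 = 1:2.33:8.40


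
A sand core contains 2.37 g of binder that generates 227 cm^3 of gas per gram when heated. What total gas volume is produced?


Formula: V_gas = W_binder * gas_evolution_rate
V = 2.37 g * 227 cm^3/g = 537.9900 cm^3

Final answer: 537.9900 cm^3


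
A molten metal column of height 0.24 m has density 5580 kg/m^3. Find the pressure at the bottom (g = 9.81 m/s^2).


Formula: P = rho * g * h
rho * g = 5580 * 9.81 = 54739.8 N/m^3
P = 54739.8 * 0.24 = 13137.5520 Pa

Final answer: 13137.5520 Pa


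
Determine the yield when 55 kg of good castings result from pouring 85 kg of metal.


Formula: Casting Yield = (W_good / W_total) * 100
Yield = (55 kg / 85 kg) * 100 = 64.7059%

Final answer: 64.7059%


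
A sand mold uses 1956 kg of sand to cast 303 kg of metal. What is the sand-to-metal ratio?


Formula: Sand-to-Metal Ratio = W_sand / W_metal
Ratio = 1956 kg / 303 kg = 6.4554

Final answer: 6.4554


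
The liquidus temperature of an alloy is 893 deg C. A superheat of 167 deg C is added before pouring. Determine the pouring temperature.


Formula: T_pour = T_melt + Superheat
T_pour = 893 + 167 = 1060 deg C

Final answer: 1060 deg C


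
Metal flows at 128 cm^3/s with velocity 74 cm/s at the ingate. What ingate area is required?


Formula: A_ingate = Q / v  (continuity equation)
A = 128 cm^3/s / 74 cm/s = 1.7297 cm^2

1.7297 cm^2


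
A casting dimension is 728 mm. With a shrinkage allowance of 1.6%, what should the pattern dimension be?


Formula: L_pattern = L_casting * (1 + shrinkage_rate/100)
Shrinkage factor = 1 + 1.6/100 = 1.016
L_pattern = 728 mm * 1.016 = 739.6480 mm

739.6480 mm


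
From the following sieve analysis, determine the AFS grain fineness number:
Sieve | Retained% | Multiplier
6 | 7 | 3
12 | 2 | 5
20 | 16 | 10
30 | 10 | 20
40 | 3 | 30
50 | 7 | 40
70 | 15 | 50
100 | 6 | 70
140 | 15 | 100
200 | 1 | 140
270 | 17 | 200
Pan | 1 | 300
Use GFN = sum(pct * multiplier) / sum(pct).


Formula: GFN = sum(pct * multiplier) / sum(pct)
sum(pct * multiplier) = 7271
sum(pct) = 100
GFN = 7271 / 100 = 72.71


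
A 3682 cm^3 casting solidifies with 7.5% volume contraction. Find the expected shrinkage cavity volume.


Formula: V_shrink = V_casting * shrinkage_pct / 100
V_shrink = 3682 cm^3 * 7.5 / 100 = 276.1500 cm^3

Final answer: 276.1500 cm^3


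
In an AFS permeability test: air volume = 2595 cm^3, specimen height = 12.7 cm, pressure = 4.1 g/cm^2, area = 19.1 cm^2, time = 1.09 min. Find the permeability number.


Formula: Permeability Number P = (V * H) / (p * A * t)
Numerator: V * H = 2595 * 12.7 = 32956.5
Denominator: p * A * t = 4.1 * 19.1 * 1.09 = 85.3579
P = 32956.5 / 85.3579 = 386.0978

Final answer: 386.0978


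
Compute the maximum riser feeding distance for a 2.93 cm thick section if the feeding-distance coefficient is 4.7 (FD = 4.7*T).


Formula: FD = 4.7 * T  (riser feeding-distance rule)
FD = 4.7 * 2.93 cm = 13.7710 cm

Answer: 13.7710 cm


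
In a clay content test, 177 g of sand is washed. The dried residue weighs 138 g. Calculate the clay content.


Formula: Clay% = (W_total - W_washed) / W_total * 100
Clay mass = 177 - 138 = 39 g
Clay% = 39 / 177 * 100 = 22.0339%


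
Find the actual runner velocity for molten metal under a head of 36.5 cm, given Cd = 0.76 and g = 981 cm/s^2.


Formula: v = Cd * sqrt(2 * g * h)  (Torricelli with discharge coefficient)
2*g*h = 2 * 981 * 36.5 = 71613.0 cm^2/s^2
sqrt(71613.0) = 267.60605 cm/s
v = 0.76 * 267.60605 = 203.3806 cm/s


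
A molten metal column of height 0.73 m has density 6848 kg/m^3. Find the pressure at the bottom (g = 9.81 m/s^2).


Formula: P = rho * g * h
rho * g = 6848 * 9.81 = 67178.88 N/m^3
P = 67178.88 * 0.73 = 49040.5824 Pa


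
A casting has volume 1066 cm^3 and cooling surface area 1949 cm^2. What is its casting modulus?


Formula: Casting Modulus M = V / A
M = 1066 cm^3 / 1949 cm^2 = 0.5469 cm

Final answer: 0.5469 cm


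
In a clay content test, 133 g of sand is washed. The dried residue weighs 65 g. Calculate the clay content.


Formula: Clay% = (W_total - W_washed) / W_total * 100
Clay mass = 133 - 65 = 68 g
Clay% = 68 / 133 * 100 = 51.1278%


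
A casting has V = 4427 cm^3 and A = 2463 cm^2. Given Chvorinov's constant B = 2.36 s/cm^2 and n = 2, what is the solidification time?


Formula: t_s = B * (V/A)^n  (Chvorinov's rule, n=2)
Modulus M = V/A = 4427/2463 = 1.797402 cm
M^2 = 1.797402^2 = 3.230654 cm^2
t_s = 2.36 * 3.230654 = 7.6243 s


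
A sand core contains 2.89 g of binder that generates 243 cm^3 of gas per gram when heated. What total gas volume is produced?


Formula: V_gas = W_binder * gas_evolution_rate
V = 2.89 g * 243 cm^3/g = 702.2700 cm^3

Answer: 702.2700 cm^3


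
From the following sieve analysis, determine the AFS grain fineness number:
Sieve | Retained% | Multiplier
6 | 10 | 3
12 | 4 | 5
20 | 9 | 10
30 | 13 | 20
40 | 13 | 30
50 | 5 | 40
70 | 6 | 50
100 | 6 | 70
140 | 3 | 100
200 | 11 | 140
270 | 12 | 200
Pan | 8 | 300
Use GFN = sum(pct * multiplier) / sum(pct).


Formula: GFN = sum(pct * multiplier) / sum(pct)
sum(pct * multiplier) = 8350
sum(pct) = 100
GFN = 8350 / 100 = 83.50

83.50


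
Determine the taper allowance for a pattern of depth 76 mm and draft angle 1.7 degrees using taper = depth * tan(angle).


Formula: taper = depth * tan(draft_angle)
tan(1.7 deg) = 0.0296793
taper = 76 mm * 0.0296793 = 2.2556 mm

Final answer: 2.2556 mm


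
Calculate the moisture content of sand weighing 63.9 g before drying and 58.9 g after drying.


Formula: MC = (W_wet - W_dry) / W_wet * 100
Water mass = 63.9 - 58.9 = 5.0 g
MC = 5.0 / 63.9 * 100 = 7.8247%

7.8247%


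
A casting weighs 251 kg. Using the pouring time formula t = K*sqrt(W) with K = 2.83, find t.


Formula: t = K * sqrt(W)
sqrt(W) = sqrt(251) = 15.84298
t = 2.83 * 15.84298 = 44.8356 s


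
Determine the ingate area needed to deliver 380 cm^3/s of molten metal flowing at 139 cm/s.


Formula: A_ingate = Q / v  (continuity equation)
A = 380 cm^3/s / 139 cm/s = 2.7338 cm^2

Answer: 2.7338 cm^2


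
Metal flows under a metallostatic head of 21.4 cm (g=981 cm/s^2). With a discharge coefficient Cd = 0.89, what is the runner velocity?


Formula: v = Cd * sqrt(2 * g * h)  (Torricelli with discharge coefficient)
2*g*h = 2 * 981 * 21.4 = 41986.8 cm^2/s^2
sqrt(41986.8) = 204.90681 cm/s
v = 0.89 * 204.90681 = 182.3671 cm/s


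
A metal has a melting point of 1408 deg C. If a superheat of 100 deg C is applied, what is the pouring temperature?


Formula: T_pour = T_melt + Superheat
T_pour = 1408 + 100 = 1508 deg C


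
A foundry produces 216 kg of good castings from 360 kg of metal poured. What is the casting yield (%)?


Formula: Casting Yield = (W_good / W_total) * 100
Yield = (216 kg / 360 kg) * 100 = 60.0000%


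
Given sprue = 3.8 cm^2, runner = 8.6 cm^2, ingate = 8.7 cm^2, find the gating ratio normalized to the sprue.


Sprue:Runner:Ingate = 1 : 8.6/3.8 : 8.7/3.8 = 1:2.26:2.29


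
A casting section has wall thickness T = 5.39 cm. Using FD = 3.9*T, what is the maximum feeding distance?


Formula: FD = 3.9 * T  (riser feeding-distance rule)
FD = 3.9 * 5.39 cm = 21.0210 cm

21.0210 cm


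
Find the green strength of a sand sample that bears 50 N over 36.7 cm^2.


Formula: Compressive Strength = Force / Area
Strength = 50 N / 36.7 cm^2 = 1.3624 N/cm^2

Answer: 1.3624 N/cm^2


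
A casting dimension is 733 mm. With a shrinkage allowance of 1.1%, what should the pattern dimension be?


Formula: L_pattern = L_casting * (1 + shrinkage_rate/100)
Shrinkage factor = 1 + 1.1/100 = 1.011
L_pattern = 733 mm * 1.011 = 741.0630 mm

Final answer: 741.0630 mm


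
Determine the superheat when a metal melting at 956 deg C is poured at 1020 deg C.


Formula: Superheat = T_pour - T_melt
Superheat = 1020 - 956 = 64 deg C

Answer: 64 deg C


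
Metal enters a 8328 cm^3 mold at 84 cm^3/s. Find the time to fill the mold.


Formula: t_fill = V_mold / Q_flow
t = 8328 cm^3 / 84 cm^3/s = 99.1429 s

99.1429 s


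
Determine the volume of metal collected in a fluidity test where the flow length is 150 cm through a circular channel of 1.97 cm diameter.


Formula: V = pi * (d/2)^2 * L  (cylinder volume)
Radius = 1.97/2 = 0.985 cm
V = pi * 0.985^2 * 150 = 457.2078 cm^3

Final answer: 457.2078 cm^3


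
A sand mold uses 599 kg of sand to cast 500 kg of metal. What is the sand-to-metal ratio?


Formula: Sand-to-Metal Ratio = W_sand / W_metal
Ratio = 599 kg / 500 kg = 1.1980

1.1980


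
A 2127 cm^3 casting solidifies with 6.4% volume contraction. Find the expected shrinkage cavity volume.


Formula: V_shrink = V_casting * shrinkage_pct / 100
V_shrink = 2127 cm^3 * 6.4 / 100 = 136.1280 cm^3

Answer: 136.1280 cm^3


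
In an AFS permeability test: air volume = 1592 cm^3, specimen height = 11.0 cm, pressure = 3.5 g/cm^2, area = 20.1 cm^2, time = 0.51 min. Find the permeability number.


Formula: Permeability Number P = (V * H) / (p * A * t)
Numerator: V * H = 1592 * 11.0 = 17512.0
Denominator: p * A * t = 3.5 * 20.1 * 0.51 = 35.8785
P = 17512.0 / 35.8785 = 488.0918

488.0918


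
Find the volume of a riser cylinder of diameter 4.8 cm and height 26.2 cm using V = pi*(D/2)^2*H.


Formula: V = pi * (D/2)^2 * H  (cylinder volume)
Radius = D/2 = 4.8/2 = 2.4 cm
V = pi * 2.4^2 * 26.2 = 474.1040 cm^3


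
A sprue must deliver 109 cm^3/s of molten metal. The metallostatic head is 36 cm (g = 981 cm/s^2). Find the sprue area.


Formula: v = sqrt(2*g*h), A = Q/v
Velocity: v = sqrt(2 * 981 * 36) = sqrt(70632) = 265.7668 cm/s
Sprue area: A = Q / v = 109 / 265.7668 = 0.4101 cm^2

Final answer: 0.4101 cm^2


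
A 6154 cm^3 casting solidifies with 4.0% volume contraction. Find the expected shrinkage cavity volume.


Formula: V_shrink = V_casting * shrinkage_pct / 100
V_shrink = 6154 cm^3 * 4.0 / 100 = 246.1600 cm^3


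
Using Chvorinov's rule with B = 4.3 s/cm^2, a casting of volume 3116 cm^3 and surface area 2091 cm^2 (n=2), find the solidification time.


Formula: t_s = B * (V/A)^n  (Chvorinov's rule, n=2)
Modulus M = V/A = 3116/2091 = 1.490196 cm
M^2 = 1.490196^2 = 2.220684 cm^2
t_s = 4.3 * 2.220684 = 9.5489 s

Answer: 9.5489 s


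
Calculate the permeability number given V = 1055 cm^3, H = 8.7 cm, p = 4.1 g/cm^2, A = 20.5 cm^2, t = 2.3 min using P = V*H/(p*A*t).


Formula: Permeability Number P = (V * H) / (p * A * t)
Numerator: V * H = 1055 * 8.7 = 9178.5
Denominator: p * A * t = 4.1 * 20.5 * 2.3 = 193.315
P = 9178.5 / 193.315 = 47.4795

Final answer: 47.4795


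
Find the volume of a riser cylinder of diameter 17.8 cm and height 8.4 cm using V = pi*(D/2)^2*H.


Formula: V = pi * (D/2)^2 * H  (cylinder volume)
Radius = D/2 = 17.8/2 = 8.9 cm
V = pi * 8.9^2 * 8.4 = 2090.3027 cm^3

Final answer: 2090.3027 cm^3


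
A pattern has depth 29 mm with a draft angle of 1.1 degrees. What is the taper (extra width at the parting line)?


Formula: taper = depth * tan(draft_angle)
tan(1.1 deg) = 0.0192010
taper = 29 mm * 0.0192010 = 0.5568 mm


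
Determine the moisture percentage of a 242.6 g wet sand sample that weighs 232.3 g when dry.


Formula: MC = (W_wet - W_dry) / W_wet * 100
Water mass = 242.6 - 232.3 = 10.3 g
MC = 10.3 / 242.6 * 100 = 4.2457%


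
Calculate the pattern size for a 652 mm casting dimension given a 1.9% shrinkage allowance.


Formula: L_pattern = L_casting * (1 + shrinkage_rate/100)
Shrinkage factor = 1 + 1.9/100 = 1.019
L_pattern = 652 mm * 1.019 = 664.3880 mm

Answer: 664.3880 mm


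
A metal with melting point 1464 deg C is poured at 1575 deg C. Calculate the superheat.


Formula: Superheat = T_pour - T_melt
Superheat = 1575 - 1464 = 111 deg C

Final answer: 111 deg C


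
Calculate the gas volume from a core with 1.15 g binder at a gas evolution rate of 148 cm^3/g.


Formula: V_gas = W_binder * gas_evolution_rate
V = 1.15 g * 148 cm^3/g = 170.2000 cm^3


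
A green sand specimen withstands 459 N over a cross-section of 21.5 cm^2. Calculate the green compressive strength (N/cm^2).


Formula: Compressive Strength = Force / Area
Strength = 459 N / 21.5 cm^2 = 21.3488 N/cm^2

21.3488 N/cm^2


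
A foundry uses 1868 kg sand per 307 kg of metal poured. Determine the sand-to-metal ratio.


Formula: Sand-to-Metal Ratio = W_sand / W_metal
Ratio = 1868 kg / 307 kg = 6.0847

Final answer: 6.0847


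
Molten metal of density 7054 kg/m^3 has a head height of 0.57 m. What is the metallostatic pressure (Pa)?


Formula: P = rho * g * h
rho * g = 7054 * 9.81 = 69199.74 N/m^3
P = 69199.74 * 0.57 = 39443.8518 Pa

39443.8518 Pa


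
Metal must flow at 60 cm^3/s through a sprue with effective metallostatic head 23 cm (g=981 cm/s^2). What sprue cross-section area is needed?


Formula: v = sqrt(2*g*h), A = Q/v
Velocity: v = sqrt(2 * 981 * 23) = sqrt(45126) = 212.4288 cm/s
Sprue area: A = Q / v = 60 / 212.4288 = 0.2824 cm^2

Answer: 0.2824 cm^2


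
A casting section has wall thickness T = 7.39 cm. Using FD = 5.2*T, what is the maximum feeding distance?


Formula: FD = 5.2 * T  (riser feeding-distance rule)
FD = 5.2 * 7.39 cm = 38.4280 cm

38.4280 cm


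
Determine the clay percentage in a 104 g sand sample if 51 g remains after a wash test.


Formula: Clay% = (W_total - W_washed) / W_total * 100
Clay mass = 104 - 51 = 53 g
Clay% = 53 / 104 * 100 = 50.9615%

50.9615%


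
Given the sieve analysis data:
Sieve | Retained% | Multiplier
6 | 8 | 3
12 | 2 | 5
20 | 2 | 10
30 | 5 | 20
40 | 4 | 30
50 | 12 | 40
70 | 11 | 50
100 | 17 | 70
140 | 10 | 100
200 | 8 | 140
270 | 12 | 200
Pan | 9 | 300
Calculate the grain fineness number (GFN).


Formula: GFN = sum(pct * multiplier) / sum(pct)
sum(pct * multiplier) = 9714
sum(pct) = 100
GFN = 9714 / 100 = 97.14

97.14


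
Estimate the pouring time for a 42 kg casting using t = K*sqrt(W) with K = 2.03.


Formula: t = K * sqrt(W)
sqrt(W) = sqrt(42) = 6.48074
t = 2.03 * 6.48074 = 13.1559 s

Answer: 13.1559 s


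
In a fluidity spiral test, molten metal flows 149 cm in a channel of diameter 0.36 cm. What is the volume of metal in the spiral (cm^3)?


Formula: V = pi * (d/2)^2 * L  (cylinder volume)
Radius = 0.36/2 = 0.18 cm
V = pi * 0.18^2 * 149 = 15.1664 cm^3


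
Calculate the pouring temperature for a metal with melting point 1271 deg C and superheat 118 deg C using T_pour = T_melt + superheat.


Formula: T_pour = T_melt + Superheat
T_pour = 1271 + 118 = 1389 deg C


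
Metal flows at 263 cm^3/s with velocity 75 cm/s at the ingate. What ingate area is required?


Formula: A_ingate = Q / v  (continuity equation)
A = 263 cm^3/s / 75 cm/s = 3.5067 cm^2

Final answer: 3.5067 cm^2


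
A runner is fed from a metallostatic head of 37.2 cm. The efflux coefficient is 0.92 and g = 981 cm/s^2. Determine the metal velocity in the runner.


Formula: v = Cd * sqrt(2 * g * h)  (Torricelli with discharge coefficient)
2*g*h = 2 * 981 * 37.2 = 72986.4 cm^2/s^2
sqrt(72986.4) = 270.15995 cm/s
v = 0.92 * 270.15995 = 248.5472 cm/s

Final answer: 248.5472 cm/s


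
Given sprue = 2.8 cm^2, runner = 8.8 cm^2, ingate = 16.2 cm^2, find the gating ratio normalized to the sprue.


Sprue:Runner:Ingate = 1 : 8.8/2.8 : 16.2/2.8 = 1:3.14:5.79

Final answer: 1:3.14:5.79


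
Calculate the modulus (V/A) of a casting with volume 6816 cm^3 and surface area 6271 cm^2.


Formula: Casting Modulus M = V / A
M = 6816 cm^3 / 6271 cm^2 = 1.0869 cm

Answer: 1.0869 cm


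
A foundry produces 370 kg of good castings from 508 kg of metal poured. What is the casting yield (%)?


Formula: Casting Yield = (W_good / W_total) * 100
Yield = (370 kg / 508 kg) * 100 = 72.8346%

72.8346%


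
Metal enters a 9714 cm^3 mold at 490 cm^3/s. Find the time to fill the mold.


Formula: t_fill = V_mold / Q_flow
t = 9714 cm^3 / 490 cm^3/s = 19.8245 s


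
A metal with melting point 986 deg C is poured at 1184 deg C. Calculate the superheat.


Formula: Superheat = T_pour - T_melt
Superheat = 1184 - 986 = 198 deg C

Final answer: 198 deg C


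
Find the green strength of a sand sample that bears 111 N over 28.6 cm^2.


Formula: Compressive Strength = Force / Area
Strength = 111 N / 28.6 cm^2 = 3.8811 N/cm^2

Final answer: 3.8811 N/cm^2


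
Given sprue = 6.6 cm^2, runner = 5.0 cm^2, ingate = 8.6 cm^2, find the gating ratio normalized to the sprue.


Sprue:Runner:Ingate = 1 : 5.0/6.6 : 8.6/6.6 = 1:0.76:1.30


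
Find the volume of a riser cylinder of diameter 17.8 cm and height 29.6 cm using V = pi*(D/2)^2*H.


Formula: V = pi * (D/2)^2 * H  (cylinder volume)
Radius = D/2 = 17.8/2 = 8.9 cm
V = pi * 8.9^2 * 29.6 = 7365.8284 cm^3

7365.8284 cm^3


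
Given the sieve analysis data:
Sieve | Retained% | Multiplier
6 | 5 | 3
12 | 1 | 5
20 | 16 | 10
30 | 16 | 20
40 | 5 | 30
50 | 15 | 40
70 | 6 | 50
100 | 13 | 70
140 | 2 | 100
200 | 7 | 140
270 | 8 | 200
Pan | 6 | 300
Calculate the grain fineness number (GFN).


Formula: GFN = sum(pct * multiplier) / sum(pct)
sum(pct * multiplier) = 7040
sum(pct) = 100
GFN = 7040 / 100 = 70.40


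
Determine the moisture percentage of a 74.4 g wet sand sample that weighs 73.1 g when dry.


Formula: MC = (W_wet - W_dry) / W_wet * 100
Water mass = 74.4 - 73.1 = 1.3 g
MC = 1.3 / 74.4 * 100 = 1.7473%

Answer: 1.7473%


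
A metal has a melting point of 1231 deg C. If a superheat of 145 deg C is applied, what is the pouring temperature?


Formula: T_pour = T_melt + Superheat
T_pour = 1231 + 145 = 1376 deg C

Final answer: 1376 deg C


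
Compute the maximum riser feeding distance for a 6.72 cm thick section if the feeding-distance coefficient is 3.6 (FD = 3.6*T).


Formula: FD = 3.6 * T  (riser feeding-distance rule)
FD = 3.6 * 6.72 cm = 24.1920 cm

24.1920 cm


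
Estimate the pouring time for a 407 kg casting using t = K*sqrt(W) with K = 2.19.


Formula: t = K * sqrt(W)
sqrt(W) = sqrt(407) = 20.17424
t = 2.19 * 20.17424 = 44.1816 s

Final answer: 44.1816 s


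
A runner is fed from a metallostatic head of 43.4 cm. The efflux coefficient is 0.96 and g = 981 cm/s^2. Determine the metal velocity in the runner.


Formula: v = Cd * sqrt(2 * g * h)  (Torricelli with discharge coefficient)
2*g*h = 2 * 981 * 43.4 = 85150.8 cm^2/s^2
sqrt(85150.8) = 291.80610 cm/s
v = 0.96 * 291.80610 = 280.1339 cm/s


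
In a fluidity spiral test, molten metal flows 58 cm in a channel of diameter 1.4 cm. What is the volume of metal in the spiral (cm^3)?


Formula: V = pi * (d/2)^2 * L  (cylinder volume)
Radius = 1.4/2 = 0.7 cm
V = pi * 0.7^2 * 58 = 89.2841 cm^3

Answer: 89.2841 cm^3


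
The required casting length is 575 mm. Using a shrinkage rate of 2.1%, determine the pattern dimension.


Formula: L_pattern = L_casting * (1 + shrinkage_rate/100)
Shrinkage factor = 1 + 2.1/100 = 1.021
L_pattern = 575 mm * 1.021 = 587.0750 mm


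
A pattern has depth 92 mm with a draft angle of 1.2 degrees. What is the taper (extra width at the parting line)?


Formula: taper = depth * tan(draft_angle)
tan(1.2 deg) = 0.0209470
taper = 92 mm * 0.0209470 = 1.9271 mm

Final answer: 1.9271 mm


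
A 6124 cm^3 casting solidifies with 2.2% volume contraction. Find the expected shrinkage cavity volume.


Formula: V_shrink = V_casting * shrinkage_pct / 100
V_shrink = 6124 cm^3 * 2.2 / 100 = 134.7280 cm^3

134.7280 cm^3


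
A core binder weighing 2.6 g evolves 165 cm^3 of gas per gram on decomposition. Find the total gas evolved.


Formula: V_gas = W_binder * gas_evolution_rate
V = 2.6 g * 165 cm^3/g = 429.0000 cm^3

Answer: 429.0000 cm^3


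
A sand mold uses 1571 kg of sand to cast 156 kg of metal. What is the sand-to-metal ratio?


Formula: Sand-to-Metal Ratio = W_sand / W_metal
Ratio = 1571 kg / 156 kg = 10.0705

Answer: 10.0705


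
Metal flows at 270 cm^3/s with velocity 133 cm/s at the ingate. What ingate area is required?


Formula: A_ingate = Q / v  (continuity equation)
A = 270 cm^3/s / 133 cm/s = 2.0301 cm^2

Final answer: 2.0301 cm^2


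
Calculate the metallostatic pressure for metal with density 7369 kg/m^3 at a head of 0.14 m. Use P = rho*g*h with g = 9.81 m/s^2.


Formula: P = rho * g * h
rho * g = 7369 * 9.81 = 72289.89 N/m^3
P = 72289.89 * 0.14 = 10120.5846 Pa

Answer: 10120.5846 Pa


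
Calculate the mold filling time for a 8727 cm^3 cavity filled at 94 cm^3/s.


Formula: t_fill = V_mold / Q_flow
t = 8727 cm^3 / 94 cm^3/s = 92.8404 s

Answer: 92.8404 s


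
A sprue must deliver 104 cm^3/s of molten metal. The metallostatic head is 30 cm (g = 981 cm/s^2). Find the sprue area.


Formula: v = sqrt(2*g*h), A = Q/v
Velocity: v = sqrt(2 * 981 * 30) = sqrt(58860) = 242.6108 cm/s
Sprue area: A = Q / v = 104 / 242.6108 = 0.4287 cm^2

Answer: 0.4287 cm^2


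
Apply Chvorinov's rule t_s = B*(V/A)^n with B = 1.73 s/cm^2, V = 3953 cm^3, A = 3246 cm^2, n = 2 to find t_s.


Formula: t_s = B * (V/A)^n  (Chvorinov's rule, n=2)
Modulus M = V/A = 3953/3246 = 1.217807 cm
M^2 = 1.217807^2 = 1.483054 cm^2
t_s = 1.73 * 1.483054 = 2.5657 s

Final answer: 2.5657 s


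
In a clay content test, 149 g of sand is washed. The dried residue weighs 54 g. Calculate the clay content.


Formula: Clay% = (W_total - W_washed) / W_total * 100
Clay mass = 149 - 54 = 95 g
Clay% = 95 / 149 * 100 = 63.7584%


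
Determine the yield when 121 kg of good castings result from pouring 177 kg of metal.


Formula: Casting Yield = (W_good / W_total) * 100
Yield = (121 kg / 177 kg) * 100 = 68.3616%


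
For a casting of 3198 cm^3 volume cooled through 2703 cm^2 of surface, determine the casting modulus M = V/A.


Formula: Casting Modulus M = V / A
M = 3198 cm^3 / 2703 cm^2 = 1.1831 cm

1.1831 cm


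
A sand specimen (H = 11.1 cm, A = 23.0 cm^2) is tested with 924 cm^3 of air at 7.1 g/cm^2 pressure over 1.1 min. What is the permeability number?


Formula: Permeability Number P = (V * H) / (p * A * t)
Numerator: V * H = 924 * 11.1 = 10256.4
Denominator: p * A * t = 7.1 * 23.0 * 1.1 = 179.63
P = 10256.4 / 179.63 = 57.0974

Final answer: 57.0974


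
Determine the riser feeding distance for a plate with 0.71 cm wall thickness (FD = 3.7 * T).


Formula: FD = 3.7 * T  (riser feeding-distance rule)
FD = 3.7 * 0.71 cm = 2.6270 cm

Final answer: 2.6270 cm


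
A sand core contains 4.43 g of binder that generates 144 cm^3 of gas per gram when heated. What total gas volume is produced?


Formula: V_gas = W_binder * gas_evolution_rate
V = 4.43 g * 144 cm^3/g = 637.9200 cm^3

637.9200 cm^3


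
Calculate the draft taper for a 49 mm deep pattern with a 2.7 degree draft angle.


Formula: taper = depth * tan(draft_angle)
tan(2.7 deg) = 0.0471588
taper = 49 mm * 0.0471588 = 2.3108 mm

Answer: 2.3108 mm


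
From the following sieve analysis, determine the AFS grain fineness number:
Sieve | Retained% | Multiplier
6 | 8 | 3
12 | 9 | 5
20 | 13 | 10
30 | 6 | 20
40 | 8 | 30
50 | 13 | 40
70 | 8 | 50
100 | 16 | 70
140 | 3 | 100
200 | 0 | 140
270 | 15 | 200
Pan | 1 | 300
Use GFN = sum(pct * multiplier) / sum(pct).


Formula: GFN = sum(pct * multiplier) / sum(pct)
sum(pct * multiplier) = 6199
sum(pct) = 100
GFN = 6199 / 100 = 61.99

Final answer: 61.99


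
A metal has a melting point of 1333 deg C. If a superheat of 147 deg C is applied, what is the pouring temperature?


Formula: T_pour = T_melt + Superheat
T_pour = 1333 + 147 = 1480 deg C

1480 deg C


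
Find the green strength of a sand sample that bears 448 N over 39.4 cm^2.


Formula: Compressive Strength = Force / Area
Strength = 448 N / 39.4 cm^2 = 11.3706 N/cm^2

Answer: 11.3706 N/cm^2


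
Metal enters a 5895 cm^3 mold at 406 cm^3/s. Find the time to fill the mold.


Formula: t_fill = V_mold / Q_flow
t = 5895 cm^3 / 406 cm^3/s = 14.5197 s

Answer: 14.5197 s


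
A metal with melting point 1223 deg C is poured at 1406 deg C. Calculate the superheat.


Formula: Superheat = T_pour - T_melt
Superheat = 1406 - 1223 = 183 deg C


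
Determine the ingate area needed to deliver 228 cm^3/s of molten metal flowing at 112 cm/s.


Formula: A_ingate = Q / v  (continuity equation)
A = 228 cm^3/s / 112 cm/s = 2.0357 cm^2


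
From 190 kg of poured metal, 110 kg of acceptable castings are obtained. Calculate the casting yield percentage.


Formula: Casting Yield = (W_good / W_total) * 100
Yield = (110 kg / 190 kg) * 100 = 57.8947%


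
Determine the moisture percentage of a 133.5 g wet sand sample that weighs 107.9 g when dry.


Formula: MC = (W_wet - W_dry) / W_wet * 100
Water mass = 133.5 - 107.9 = 25.6 g
MC = 25.6 / 133.5 * 100 = 19.1760%

Final answer: 19.1760%


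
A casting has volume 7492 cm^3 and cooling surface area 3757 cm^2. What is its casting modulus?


Formula: Casting Modulus M = V / A
M = 7492 cm^3 / 3757 cm^2 = 1.9941 cm

Answer: 1.9941 cm


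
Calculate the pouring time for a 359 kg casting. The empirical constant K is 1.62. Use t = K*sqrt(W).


Formula: t = K * sqrt(W)
sqrt(W) = sqrt(359) = 18.94730
t = 1.62 * 18.94730 = 30.6946 s

Answer: 30.6946 s


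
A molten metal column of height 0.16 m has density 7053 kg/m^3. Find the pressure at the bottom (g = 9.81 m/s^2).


Formula: P = rho * g * h
rho * g = 7053 * 9.81 = 69189.93 N/m^3
P = 69189.93 * 0.16 = 11070.3888 Pa

Answer: 11070.3888 Pa


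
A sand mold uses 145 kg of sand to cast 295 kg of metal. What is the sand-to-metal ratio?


Formula: Sand-to-Metal Ratio = W_sand / W_metal
Ratio = 145 kg / 295 kg = 0.4915

Answer: 0.4915


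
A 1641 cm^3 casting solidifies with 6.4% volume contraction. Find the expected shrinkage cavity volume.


Formula: V_shrink = V_casting * shrinkage_pct / 100
V_shrink = 1641 cm^3 * 6.4 / 100 = 105.0240 cm^3

Answer: 105.0240 cm^3


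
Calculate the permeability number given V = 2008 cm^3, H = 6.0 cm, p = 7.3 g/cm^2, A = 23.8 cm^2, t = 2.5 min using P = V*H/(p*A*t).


Formula: Permeability Number P = (V * H) / (p * A * t)
Numerator: V * H = 2008 * 6.0 = 12048.0
Denominator: p * A * t = 7.3 * 23.8 * 2.5 = 434.35
P = 12048.0 / 434.35 = 27.7380


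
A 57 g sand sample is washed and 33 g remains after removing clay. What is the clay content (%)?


Formula: Clay% = (W_total - W_washed) / W_total * 100
Clay mass = 57 - 33 = 24 g
Clay% = 24 / 57 * 100 = 42.1053%

Final answer: 42.1053%


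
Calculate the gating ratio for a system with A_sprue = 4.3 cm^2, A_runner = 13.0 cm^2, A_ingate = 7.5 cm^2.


Sprue:Runner:Ingate = 1 : 13.0/4.3 : 7.5/4.3 = 1:3.02:1.74

1:3.02:1.74


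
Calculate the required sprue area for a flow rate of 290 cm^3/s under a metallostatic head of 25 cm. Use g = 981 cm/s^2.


Formula: v = sqrt(2*g*h), A = Q/v
Velocity: v = sqrt(2 * 981 * 25) = sqrt(49050) = 221.4723 cm/s
Sprue area: A = Q / v = 290 / 221.4723 = 1.3094 cm^2

Final answer: 1.3094 cm^2


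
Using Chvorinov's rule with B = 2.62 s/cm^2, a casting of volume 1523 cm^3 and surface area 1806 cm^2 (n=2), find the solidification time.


Formula: t_s = B * (V/A)^n  (Chvorinov's rule, n=2)
Modulus M = V/A = 1523/1806 = 0.843300 cm
M^2 = 0.843300^2 = 0.711155 cm^2
t_s = 2.62 * 0.711155 = 1.8632 s

1.8632 s


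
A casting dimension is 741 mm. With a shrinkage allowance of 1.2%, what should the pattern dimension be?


Formula: L_pattern = L_casting * (1 + shrinkage_rate/100)
Shrinkage factor = 1 + 1.2/100 = 1.012
L_pattern = 741 mm * 1.012 = 749.8920 mm

Final answer: 749.8920 mm


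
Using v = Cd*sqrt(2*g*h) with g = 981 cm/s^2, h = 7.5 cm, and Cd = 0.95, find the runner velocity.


Formula: v = Cd * sqrt(2 * g * h)  (Torricelli with discharge coefficient)
2*g*h = 2 * 981 * 7.5 = 14715.0 cm^2/s^2
sqrt(14715.0) = 121.30540 cm/s
v = 0.95 * 121.30540 = 115.2401 cm/s

Final answer: 115.2401 cm/s


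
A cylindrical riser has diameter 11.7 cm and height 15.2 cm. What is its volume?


Formula: V = pi * (D/2)^2 * H  (cylinder volume)
Radius = D/2 = 11.7/2 = 5.85 cm
V = pi * 5.85^2 * 15.2 = 1634.1999 cm^3

1634.1999 cm^3


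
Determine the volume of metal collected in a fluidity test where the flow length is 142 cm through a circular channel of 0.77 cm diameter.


Formula: V = pi * (d/2)^2 * L  (cylinder volume)
Radius = 0.77/2 = 0.385 cm
V = pi * 0.385^2 * 142 = 66.1241 cm^3

Answer: 66.1241 cm^3


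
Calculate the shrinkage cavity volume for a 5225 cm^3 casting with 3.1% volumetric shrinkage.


Formula: V_shrink = V_casting * shrinkage_pct / 100
V_shrink = 5225 cm^3 * 3.1 / 100 = 161.9750 cm^3

Answer: 161.9750 cm^3


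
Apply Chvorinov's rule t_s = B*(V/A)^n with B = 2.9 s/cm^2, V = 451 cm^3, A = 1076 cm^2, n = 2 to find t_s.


Formula: t_s = B * (V/A)^n  (Chvorinov's rule, n=2)
Modulus M = V/A = 451/1076 = 0.419145 cm
M^2 = 0.419145^2 = 0.175683 cm^2
t_s = 2.9 * 0.175683 = 0.5095 s

0.5095 s


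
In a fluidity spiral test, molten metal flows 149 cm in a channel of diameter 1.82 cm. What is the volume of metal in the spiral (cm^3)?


Formula: V = pi * (d/2)^2 * L  (cylinder volume)
Radius = 1.82/2 = 0.91 cm
V = pi * 0.91^2 * 149 = 387.6314 cm^3

Final answer: 387.6314 cm^3


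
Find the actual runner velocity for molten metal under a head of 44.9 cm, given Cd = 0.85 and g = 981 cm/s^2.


Formula: v = Cd * sqrt(2 * g * h)  (Torricelli with discharge coefficient)
2*g*h = 2 * 981 * 44.9 = 88093.8 cm^2/s^2
sqrt(88093.8) = 296.80600 cm/s
v = 0.85 * 296.80600 = 252.2851 cm/s

Answer: 252.2851 cm/s


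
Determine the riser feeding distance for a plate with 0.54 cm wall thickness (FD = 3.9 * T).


Formula: FD = 3.9 * T  (riser feeding-distance rule)
FD = 3.9 * 0.54 cm = 2.1060 cm


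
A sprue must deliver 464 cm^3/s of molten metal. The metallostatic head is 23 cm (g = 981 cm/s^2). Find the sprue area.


Formula: v = sqrt(2*g*h), A = Q/v
Velocity: v = sqrt(2 * 981 * 23) = sqrt(45126) = 212.4288 cm/s
Sprue area: A = Q / v = 464 / 212.4288 = 2.1843 cm^2

Answer: 2.1843 cm^2
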